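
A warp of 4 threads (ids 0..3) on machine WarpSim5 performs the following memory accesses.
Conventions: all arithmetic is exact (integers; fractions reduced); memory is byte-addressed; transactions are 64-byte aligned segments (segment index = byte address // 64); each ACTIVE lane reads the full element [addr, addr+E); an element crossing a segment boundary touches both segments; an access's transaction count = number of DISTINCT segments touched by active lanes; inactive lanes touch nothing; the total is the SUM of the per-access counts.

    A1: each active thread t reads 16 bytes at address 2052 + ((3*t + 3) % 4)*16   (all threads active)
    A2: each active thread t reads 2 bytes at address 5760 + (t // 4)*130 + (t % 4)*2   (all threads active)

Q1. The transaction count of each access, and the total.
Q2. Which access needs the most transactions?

A1: 2 transactions
A2: 1 transaction

Answer: 2,1; total 3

Answer: A1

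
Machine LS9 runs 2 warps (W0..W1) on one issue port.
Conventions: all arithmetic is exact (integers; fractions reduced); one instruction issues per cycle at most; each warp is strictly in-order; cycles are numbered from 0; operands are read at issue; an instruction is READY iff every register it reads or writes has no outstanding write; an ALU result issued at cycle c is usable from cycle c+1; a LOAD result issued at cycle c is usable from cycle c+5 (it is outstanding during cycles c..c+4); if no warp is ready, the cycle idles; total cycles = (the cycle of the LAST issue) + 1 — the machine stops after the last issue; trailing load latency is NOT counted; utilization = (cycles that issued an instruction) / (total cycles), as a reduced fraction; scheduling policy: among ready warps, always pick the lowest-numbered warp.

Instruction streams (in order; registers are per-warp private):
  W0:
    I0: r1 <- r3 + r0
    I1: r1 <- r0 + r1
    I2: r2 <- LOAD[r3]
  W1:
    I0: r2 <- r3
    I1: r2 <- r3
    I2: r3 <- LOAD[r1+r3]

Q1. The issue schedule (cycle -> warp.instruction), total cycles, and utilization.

cycle 0: W0.I0
cycle 1: W0.I1
cycle 2: W0.I2
cycle 3: W1.I0
cycle 4: W1.I1
cycle 5: W1.I2

Answer: 6 cycles, utilization 1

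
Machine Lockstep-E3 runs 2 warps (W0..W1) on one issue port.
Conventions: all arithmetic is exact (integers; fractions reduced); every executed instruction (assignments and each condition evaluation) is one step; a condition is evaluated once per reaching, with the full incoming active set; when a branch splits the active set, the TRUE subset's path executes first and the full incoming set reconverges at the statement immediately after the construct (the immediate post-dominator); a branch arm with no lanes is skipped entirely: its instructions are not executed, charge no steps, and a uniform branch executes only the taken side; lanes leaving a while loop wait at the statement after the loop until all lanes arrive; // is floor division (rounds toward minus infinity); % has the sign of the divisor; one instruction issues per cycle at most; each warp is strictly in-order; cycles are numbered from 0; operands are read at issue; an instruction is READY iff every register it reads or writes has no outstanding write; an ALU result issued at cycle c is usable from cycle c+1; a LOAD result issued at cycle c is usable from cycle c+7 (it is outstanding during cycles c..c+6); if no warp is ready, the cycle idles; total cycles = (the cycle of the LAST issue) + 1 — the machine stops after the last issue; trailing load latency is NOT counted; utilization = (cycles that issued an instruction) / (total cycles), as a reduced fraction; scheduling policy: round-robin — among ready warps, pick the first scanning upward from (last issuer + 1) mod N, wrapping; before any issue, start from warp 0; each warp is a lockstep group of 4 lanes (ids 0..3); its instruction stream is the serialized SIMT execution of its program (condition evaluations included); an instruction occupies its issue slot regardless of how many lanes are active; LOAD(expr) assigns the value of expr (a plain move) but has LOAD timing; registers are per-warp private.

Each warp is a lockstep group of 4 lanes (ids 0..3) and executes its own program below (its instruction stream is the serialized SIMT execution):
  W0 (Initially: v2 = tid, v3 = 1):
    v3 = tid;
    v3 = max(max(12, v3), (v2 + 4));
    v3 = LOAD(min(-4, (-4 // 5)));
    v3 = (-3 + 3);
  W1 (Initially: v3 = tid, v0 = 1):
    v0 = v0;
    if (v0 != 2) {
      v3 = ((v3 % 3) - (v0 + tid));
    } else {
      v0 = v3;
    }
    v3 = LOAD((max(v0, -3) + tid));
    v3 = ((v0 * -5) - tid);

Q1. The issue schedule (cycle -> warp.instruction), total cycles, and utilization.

cycle 0: W0.I0
cycle 1: W1.I0
cycle 2: W0.I1
cycle 3: W1.I1
cycle 4: W0.I2
cycle 5: W1.I2
cycle 6: W1.I3
cycle 7: idle
cycle 8: idle
cycle 9: idle
cycle 10: idle
cycle 11: W0.I3
cycle 12: idle
cycle 13: W1.I4

Answer: 14 cycles, utilization 9/14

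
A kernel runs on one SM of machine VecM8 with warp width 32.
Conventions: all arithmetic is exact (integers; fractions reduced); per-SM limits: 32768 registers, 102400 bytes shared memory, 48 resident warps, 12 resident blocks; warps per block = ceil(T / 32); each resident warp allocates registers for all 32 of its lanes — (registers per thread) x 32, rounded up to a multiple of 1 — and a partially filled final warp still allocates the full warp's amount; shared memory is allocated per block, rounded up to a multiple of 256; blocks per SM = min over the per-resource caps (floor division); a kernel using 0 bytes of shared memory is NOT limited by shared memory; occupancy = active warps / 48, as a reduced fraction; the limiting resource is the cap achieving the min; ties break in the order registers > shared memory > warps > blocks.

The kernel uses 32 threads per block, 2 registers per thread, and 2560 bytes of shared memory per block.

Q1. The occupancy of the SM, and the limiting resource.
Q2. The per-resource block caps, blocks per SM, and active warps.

Answer: occupancy 1/4, limited by blocks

registers: 512 blocks
shared memory: 40 blocks
warps: 48 blocks
blocks: 12 blocks

Answer: 12 blocks, 12 active warps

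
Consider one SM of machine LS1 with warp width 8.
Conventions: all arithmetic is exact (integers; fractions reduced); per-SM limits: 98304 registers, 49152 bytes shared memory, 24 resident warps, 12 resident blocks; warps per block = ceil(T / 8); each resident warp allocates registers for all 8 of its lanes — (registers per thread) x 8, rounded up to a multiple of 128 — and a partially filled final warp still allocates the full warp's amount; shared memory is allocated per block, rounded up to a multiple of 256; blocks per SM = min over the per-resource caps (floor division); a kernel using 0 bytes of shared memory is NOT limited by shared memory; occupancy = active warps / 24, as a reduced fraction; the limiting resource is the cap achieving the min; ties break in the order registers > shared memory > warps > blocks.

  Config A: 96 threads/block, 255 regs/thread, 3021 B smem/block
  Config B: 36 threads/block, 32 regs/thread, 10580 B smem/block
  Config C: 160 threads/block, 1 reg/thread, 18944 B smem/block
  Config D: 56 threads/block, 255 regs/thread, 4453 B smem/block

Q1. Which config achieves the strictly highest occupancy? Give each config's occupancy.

occupancies: A 1, B 5/6, C 5/6, D 7/8

Answer: A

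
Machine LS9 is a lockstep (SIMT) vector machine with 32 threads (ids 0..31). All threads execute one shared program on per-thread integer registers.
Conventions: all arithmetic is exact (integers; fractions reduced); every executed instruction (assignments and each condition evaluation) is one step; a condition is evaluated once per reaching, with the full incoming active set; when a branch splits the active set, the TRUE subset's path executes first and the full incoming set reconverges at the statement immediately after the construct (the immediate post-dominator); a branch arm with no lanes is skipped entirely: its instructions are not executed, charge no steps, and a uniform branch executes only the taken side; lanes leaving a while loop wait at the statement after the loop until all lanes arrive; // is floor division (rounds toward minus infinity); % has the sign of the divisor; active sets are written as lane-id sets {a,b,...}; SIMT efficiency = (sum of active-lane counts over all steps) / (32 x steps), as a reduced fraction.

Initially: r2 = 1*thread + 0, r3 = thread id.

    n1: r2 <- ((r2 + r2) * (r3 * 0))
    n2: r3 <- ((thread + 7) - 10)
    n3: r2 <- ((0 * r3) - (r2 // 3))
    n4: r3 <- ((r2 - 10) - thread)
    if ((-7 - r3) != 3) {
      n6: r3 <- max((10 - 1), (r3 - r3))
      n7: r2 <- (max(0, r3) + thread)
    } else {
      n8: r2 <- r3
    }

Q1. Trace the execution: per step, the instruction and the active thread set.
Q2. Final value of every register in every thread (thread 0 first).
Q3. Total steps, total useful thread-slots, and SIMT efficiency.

step 0: r2 <- ((r2 + r2) * (r3 * 0)) {0,1,2,3,4,5,6,7,8,9,10,11,12,13,14,15,16,17,18,19,20,21,22,23,24,25,26,27,28,29,30,31}
step 1: r3 <- ((thread + 7) - 10)    {0,1,2,3,4,5,6,7,8,9,10,11,12,13,14,15,16,17,18,19,20,21,22,23,24,25,26,27,28,29,30,31}
step 2: r2 <- ((0 * r3) - (r2 // 3)) {0,1,2,3,4,5,6,7,8,9,10,11,12,13,14,15,16,17,18,19,20,21,22,23,24,25,26,27,28,29,30,31}
step 3: r3 <- ((r2 - 10) - thread)   {0,1,2,3,4,5,6,7,8,9,10,11,12,13,14,15,16,17,18,19,20,21,22,23,24,25,26,27,28,29,30,31}
step 4: eval ((-7 - r3) != 3)        {0,1,2,3,4,5,6,7,8,9,10,11,12,13,14,15,16,17,18,19,20,21,22,23,24,25,26,27,28,29,30,31}
step 5: r3 <- max((10 - 1), (r3 - r3)) {1,2,3,4,5,6,7,8,9,10,11,12,13,14,15,16,17,18,19,20,21,22,23,24,25,26,27,28,29,30,31}
step 6: r2 <- (max(0, r3) + thread)  {1,2,3,4,5,6,7,8,9,10,11,12,13,14,15,16,17,18,19,20,21,22,23,24,25,26,27,28,29,30,31}
step 7: r2 <- r3                     {0}

Answer: 8 steps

r2: -10,10,11,12,13,14,15,16,17,18,19,20,21,22,23,24,25,26,27,28,29,30,31,32,33,34,35,36,37,38,39,40
r3: -10,9,9,9,9,9,9,9,9,9,9,9,9,9,9,9,9,9,9,9,9,9,9,9,9,9,9,9,9,9,9,9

steps = 8; useful = 223; efficiency = 223/256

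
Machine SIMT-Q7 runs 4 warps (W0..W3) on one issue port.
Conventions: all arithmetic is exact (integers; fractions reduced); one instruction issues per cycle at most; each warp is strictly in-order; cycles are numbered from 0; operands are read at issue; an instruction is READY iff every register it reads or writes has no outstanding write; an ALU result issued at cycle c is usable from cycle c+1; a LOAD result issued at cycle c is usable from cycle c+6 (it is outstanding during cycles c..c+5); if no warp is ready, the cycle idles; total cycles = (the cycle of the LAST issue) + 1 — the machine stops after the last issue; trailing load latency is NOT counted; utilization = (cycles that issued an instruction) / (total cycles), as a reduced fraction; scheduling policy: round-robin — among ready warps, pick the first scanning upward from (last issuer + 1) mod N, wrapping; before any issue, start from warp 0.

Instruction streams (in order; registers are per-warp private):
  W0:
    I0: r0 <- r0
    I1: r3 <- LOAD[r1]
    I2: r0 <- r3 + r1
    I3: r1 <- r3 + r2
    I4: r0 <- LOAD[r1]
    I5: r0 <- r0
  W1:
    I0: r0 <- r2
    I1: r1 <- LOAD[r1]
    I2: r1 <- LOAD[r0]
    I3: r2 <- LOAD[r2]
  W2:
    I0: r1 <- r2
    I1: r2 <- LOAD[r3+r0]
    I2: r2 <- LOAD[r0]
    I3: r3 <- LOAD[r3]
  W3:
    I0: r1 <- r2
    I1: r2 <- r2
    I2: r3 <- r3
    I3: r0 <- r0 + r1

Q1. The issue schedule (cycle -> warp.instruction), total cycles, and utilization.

cycle 0: W0.I0
cycle 1: W1.I0
cycle 2: W2.I0
cycle 3: W3.I0
cycle 4: W0.I1
cycle 5: W1.I1
cycle 6: W2.I1
cycle 7: W3.I1
cycle 8: W3.I2
cycle 9: W3.I3
cycle 10: W0.I2
cycle 11: W1.I2
cycle 12: W2.I2
cycle 13: W0.I3
cycle 14: W1.I3
cycle 15: W2.I3
cycle 16: W0.I4
cycle 17: idle
cycle 18: idle
cycle 19: idle
cycle 20: idle
cycle 21: idle
cycle 22: W0.I5

Answer: 23 cycles, utilization 18/23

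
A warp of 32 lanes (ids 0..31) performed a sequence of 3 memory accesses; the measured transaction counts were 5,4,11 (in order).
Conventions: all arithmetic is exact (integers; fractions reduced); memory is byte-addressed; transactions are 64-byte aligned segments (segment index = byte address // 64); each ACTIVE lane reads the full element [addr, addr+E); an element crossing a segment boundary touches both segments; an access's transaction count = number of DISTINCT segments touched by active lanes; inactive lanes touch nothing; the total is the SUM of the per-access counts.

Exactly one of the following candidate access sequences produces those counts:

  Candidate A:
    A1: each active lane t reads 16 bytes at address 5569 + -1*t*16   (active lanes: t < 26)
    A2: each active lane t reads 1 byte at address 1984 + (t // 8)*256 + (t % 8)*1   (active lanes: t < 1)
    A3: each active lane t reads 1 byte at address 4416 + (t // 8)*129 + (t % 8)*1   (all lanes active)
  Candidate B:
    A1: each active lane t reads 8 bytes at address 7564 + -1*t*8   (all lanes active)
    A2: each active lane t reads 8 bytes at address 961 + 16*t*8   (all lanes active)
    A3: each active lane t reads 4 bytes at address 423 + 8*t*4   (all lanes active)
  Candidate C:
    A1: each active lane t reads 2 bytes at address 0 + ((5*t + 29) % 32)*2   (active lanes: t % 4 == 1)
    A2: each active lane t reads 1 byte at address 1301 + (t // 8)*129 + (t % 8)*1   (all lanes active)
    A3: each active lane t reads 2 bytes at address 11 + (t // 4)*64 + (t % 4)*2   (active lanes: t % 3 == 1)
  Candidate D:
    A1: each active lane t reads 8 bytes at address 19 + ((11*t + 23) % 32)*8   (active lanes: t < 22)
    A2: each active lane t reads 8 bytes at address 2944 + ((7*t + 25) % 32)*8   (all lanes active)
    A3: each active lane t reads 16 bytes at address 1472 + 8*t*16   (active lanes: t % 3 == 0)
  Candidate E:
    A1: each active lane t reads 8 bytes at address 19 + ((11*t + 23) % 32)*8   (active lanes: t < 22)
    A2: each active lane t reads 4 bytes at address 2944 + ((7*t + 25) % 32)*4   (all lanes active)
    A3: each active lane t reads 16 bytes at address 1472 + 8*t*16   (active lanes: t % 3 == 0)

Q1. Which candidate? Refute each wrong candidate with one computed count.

A: A1 gives 8 transactions, not 5
B: A2 gives 32 transactions, not 4
C: A1 gives 1 transaction, not 5
E: A2 gives 2 transactions, not 4
D: all counts match (5,4,11)

Answer: D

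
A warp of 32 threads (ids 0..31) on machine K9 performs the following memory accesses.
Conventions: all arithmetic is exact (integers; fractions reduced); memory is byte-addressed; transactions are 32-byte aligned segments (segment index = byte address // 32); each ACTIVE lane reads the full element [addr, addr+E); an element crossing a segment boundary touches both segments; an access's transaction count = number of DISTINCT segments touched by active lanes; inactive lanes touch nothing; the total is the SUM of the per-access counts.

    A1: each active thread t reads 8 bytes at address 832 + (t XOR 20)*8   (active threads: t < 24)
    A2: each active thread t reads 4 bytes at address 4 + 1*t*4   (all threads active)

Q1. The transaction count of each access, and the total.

A1: 6 transactions
A2: 5 transactions

Answer: 6,5; total 11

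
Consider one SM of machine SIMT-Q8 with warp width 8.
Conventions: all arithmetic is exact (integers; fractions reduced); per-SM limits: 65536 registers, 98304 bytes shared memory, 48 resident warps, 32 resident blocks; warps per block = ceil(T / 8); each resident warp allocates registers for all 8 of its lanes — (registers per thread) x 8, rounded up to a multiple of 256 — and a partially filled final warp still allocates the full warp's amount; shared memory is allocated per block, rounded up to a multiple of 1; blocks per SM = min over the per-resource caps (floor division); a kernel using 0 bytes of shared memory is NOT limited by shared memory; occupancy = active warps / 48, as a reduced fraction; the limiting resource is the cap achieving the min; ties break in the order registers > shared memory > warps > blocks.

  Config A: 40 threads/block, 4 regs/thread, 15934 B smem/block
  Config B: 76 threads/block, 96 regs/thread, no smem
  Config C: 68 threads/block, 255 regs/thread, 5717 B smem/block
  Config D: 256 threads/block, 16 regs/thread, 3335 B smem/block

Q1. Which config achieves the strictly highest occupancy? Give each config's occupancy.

occupancies: A 5/8, B 5/6, C 9/16, D 2/3

Answer: B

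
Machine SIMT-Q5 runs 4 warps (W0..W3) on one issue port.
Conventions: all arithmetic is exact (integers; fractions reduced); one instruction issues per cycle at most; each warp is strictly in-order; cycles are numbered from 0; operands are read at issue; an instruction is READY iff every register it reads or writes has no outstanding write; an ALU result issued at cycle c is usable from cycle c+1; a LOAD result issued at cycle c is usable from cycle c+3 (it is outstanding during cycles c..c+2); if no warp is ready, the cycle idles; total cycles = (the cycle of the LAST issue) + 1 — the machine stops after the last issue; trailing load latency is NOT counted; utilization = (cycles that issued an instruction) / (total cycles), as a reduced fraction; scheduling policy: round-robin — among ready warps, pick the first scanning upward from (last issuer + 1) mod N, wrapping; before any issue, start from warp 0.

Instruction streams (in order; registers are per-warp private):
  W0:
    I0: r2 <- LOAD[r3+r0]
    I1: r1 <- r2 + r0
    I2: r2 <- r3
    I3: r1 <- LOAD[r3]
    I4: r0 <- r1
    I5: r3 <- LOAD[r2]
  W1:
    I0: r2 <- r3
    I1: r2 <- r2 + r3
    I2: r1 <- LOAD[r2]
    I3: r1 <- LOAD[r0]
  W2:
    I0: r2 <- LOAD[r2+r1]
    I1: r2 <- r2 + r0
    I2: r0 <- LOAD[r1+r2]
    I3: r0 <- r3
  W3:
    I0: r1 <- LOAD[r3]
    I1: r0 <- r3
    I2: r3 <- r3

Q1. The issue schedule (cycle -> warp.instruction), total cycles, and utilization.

cycle 0: W0.I0
cycle 1: W1.I0
cycle 2: W2.I0
cycle 3: W3.I0
cycle 4: W0.I1
cycle 5: W1.I1
cycle 6: W2.I1
cycle 7: W3.I1
cycle 8: W0.I2
cycle 9: W1.I2
cycle 10: W2.I2
cycle 11: W3.I2
cycle 12: W0.I3
cycle 13: W1.I3
cycle 14: W2.I3
cycle 15: W0.I4
cycle 16: W0.I5

Answer: 17 cycles, utilization 1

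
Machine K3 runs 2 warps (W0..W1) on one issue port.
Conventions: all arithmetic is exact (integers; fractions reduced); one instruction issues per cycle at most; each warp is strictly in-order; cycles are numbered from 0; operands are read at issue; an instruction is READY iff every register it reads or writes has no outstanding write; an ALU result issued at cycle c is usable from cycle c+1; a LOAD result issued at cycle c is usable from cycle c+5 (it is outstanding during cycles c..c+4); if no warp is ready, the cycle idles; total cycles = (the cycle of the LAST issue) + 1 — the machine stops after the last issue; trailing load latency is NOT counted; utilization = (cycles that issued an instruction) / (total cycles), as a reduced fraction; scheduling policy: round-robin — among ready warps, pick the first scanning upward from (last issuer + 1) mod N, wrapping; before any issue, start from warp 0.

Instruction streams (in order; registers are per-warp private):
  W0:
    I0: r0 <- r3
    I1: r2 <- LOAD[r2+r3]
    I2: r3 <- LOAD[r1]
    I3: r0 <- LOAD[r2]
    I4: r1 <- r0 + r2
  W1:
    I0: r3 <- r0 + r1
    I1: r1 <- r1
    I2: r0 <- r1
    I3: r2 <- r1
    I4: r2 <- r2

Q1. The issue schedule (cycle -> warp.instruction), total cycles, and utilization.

cycle 0: W0.I0
cycle 1: W1.I0
cycle 2: W0.I1
cycle 3: W1.I1
cycle 4: W0.I2
cycle 5: W1.I2
cycle 6: W1.I3
cycle 7: W0.I3
cycle 8: W1.I4
cycle 9: idle
cycle 10: idle
cycle 11: idle
cycle 12: W0.I4

Answer: 13 cycles, utilization 10/13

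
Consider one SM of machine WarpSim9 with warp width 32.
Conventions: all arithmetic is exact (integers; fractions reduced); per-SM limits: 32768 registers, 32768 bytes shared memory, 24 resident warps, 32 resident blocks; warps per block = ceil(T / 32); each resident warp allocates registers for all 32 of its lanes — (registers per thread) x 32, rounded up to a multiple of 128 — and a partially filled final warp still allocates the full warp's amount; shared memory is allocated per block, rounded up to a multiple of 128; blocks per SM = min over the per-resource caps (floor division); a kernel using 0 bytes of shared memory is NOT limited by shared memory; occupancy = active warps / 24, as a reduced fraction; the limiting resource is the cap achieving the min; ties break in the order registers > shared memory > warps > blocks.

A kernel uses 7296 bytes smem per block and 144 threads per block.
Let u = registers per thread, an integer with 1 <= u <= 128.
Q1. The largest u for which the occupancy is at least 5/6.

Answer: u = 48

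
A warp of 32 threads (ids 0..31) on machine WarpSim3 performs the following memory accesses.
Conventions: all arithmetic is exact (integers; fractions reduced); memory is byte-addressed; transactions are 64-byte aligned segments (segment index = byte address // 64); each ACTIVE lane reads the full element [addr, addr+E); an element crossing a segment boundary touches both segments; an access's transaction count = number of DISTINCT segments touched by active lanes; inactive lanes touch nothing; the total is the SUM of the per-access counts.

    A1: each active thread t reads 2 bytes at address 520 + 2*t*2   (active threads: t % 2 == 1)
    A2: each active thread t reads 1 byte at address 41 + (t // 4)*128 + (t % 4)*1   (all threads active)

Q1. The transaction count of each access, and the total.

A1: 3 transactions
A2: 8 transactions

Answer: 3,8; total 11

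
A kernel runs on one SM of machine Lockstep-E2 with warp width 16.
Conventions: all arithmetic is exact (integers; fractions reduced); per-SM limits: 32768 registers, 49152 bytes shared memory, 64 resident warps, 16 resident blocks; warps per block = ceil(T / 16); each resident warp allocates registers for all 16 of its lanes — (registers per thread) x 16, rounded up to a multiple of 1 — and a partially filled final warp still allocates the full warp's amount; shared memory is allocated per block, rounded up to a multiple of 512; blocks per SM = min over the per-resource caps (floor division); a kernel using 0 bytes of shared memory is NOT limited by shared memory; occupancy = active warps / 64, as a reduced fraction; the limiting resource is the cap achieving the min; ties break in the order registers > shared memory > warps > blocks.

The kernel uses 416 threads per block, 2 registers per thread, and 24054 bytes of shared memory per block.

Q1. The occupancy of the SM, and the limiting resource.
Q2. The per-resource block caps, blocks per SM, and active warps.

Answer: occupancy 13/16, limited by shared memory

registers: 39 blocks
shared memory: 2 blocks
warps: 2 blocks
blocks: 16 blocks

Answer: 2 blocks, 52 active warps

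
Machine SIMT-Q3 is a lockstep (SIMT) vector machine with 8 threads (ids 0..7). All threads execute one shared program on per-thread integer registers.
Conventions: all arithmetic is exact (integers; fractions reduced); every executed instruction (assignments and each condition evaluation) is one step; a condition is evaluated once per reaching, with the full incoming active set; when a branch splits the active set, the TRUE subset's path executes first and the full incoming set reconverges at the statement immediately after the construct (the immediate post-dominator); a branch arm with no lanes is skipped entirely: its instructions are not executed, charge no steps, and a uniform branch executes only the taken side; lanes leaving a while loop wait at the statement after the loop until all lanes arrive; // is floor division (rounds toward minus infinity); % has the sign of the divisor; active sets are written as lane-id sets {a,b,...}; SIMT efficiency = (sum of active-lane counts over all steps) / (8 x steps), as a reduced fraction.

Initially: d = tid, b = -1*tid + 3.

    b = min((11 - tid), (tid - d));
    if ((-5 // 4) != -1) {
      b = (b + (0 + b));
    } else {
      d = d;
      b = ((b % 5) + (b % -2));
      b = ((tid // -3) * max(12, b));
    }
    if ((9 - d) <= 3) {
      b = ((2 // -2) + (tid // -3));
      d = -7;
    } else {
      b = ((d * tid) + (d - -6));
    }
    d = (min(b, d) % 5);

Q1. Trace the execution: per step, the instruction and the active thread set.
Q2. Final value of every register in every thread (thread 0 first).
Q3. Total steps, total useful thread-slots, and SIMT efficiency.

step 0: b <- min((11 - tid), (tid - d)) {0,1,2,3,4,5,6,7}
step 1: eval ((-5 // 4) != -1)       {0,1,2,3,4,5,6,7}
step 2: b <- (b + (0 + b))           {0,1,2,3,4,5,6,7}
step 3: eval ((9 - d) <= 3)          {0,1,2,3,4,5,6,7}
step 4: b <- ((2 // -2) + (tid // -3)) {6,7}
step 5: d <- -7                      {6,7}
step 6: b <- ((d * tid) + (d - -6))  {0,1,2,3,4,5}
step 7: d <- (min(b, d) % 5)         {0,1,2,3,4,5,6,7}

Answer: 8 steps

d: 0,1,2,3,4,0,3,3
b: 6,8,12,18,26,36,-3,-4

steps = 8; useful = 50; efficiency = 50/64 = 25/32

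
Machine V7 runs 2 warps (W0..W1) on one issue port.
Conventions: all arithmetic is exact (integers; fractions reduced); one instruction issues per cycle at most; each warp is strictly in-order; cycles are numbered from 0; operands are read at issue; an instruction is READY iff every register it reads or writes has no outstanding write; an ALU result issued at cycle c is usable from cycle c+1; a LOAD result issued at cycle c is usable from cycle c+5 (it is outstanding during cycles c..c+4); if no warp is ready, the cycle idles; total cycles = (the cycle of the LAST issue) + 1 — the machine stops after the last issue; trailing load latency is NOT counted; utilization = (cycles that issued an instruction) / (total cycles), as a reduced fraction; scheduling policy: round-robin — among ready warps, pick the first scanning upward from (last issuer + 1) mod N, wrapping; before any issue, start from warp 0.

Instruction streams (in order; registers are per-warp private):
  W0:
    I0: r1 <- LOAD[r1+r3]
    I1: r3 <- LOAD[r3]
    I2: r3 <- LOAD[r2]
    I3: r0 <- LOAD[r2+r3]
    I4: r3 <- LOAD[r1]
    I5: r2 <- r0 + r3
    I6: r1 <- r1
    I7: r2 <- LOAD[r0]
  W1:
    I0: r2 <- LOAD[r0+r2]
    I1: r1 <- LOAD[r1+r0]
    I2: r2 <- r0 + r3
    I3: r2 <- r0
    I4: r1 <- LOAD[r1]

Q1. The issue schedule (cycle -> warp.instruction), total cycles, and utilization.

cycle 0: W0.I0
cycle 1: W1.I0
cycle 2: W0.I1
cycle 3: W1.I1
cycle 4: idle
cycle 5: idle
cycle 6: W1.I2
cycle 7: W0.I2
cycle 8: W1.I3
cycle 9: W1.I4
cycle 10: idle
cycle 11: idle
cycle 12: W0.I3
cycle 13: W0.I4
cycle 14: idle
cycle 15: idle
cycle 16: idle
cycle 17: idle
cycle 18: W0.I5
cycle 19: W0.I6
cycle 20: W0.I7

Answer: 21 cycles, utilization 13/21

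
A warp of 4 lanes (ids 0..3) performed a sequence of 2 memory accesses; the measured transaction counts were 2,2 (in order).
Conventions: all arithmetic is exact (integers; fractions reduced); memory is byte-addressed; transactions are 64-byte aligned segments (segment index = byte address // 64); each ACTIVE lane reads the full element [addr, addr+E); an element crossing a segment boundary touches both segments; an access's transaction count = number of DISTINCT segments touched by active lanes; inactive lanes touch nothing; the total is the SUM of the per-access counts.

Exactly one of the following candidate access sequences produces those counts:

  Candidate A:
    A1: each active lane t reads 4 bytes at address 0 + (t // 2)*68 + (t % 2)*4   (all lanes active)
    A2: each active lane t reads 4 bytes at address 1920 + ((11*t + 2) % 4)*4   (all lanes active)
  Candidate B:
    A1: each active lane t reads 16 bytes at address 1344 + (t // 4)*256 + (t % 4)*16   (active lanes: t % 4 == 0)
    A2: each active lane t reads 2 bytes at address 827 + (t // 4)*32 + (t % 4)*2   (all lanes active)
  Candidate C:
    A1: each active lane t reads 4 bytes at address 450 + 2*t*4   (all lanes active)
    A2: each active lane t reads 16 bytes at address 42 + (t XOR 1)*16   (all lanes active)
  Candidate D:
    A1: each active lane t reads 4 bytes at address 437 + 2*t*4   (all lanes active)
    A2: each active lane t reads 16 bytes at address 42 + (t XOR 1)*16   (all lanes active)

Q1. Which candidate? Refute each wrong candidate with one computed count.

A: A2 gives 1 transaction, not 2
B: A1 gives 1 transaction, not 2
C: A1 gives 1 transaction, not 2
D: all counts match (2,2)

Answer: D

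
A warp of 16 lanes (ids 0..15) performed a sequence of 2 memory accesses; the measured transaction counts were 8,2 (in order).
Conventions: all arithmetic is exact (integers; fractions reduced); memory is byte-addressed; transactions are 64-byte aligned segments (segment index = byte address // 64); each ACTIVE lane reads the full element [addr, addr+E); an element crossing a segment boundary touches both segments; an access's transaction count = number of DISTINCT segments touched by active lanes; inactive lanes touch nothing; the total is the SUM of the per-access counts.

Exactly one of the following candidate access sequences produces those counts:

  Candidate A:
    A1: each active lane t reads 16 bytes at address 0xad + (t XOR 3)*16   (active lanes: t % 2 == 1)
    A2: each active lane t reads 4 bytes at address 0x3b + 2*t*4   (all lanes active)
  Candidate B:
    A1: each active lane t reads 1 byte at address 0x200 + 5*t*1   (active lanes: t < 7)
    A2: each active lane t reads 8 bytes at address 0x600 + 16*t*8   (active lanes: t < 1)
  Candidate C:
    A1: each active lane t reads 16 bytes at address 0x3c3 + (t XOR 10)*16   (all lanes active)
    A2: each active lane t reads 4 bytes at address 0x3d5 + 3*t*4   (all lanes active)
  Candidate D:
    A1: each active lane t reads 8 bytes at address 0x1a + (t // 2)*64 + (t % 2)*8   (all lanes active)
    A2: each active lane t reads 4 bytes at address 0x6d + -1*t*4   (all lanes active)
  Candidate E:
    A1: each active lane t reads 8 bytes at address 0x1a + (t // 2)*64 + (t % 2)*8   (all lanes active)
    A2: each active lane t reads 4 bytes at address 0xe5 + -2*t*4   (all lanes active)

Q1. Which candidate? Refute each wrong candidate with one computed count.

A: A1 gives 5 transactions, not 8
B: A1 gives 1 transaction, not 8
C: A1 gives 5 transactions, not 8
E: A2 gives 3 transactions, not 2
D: all counts match (8,2)

Answer: D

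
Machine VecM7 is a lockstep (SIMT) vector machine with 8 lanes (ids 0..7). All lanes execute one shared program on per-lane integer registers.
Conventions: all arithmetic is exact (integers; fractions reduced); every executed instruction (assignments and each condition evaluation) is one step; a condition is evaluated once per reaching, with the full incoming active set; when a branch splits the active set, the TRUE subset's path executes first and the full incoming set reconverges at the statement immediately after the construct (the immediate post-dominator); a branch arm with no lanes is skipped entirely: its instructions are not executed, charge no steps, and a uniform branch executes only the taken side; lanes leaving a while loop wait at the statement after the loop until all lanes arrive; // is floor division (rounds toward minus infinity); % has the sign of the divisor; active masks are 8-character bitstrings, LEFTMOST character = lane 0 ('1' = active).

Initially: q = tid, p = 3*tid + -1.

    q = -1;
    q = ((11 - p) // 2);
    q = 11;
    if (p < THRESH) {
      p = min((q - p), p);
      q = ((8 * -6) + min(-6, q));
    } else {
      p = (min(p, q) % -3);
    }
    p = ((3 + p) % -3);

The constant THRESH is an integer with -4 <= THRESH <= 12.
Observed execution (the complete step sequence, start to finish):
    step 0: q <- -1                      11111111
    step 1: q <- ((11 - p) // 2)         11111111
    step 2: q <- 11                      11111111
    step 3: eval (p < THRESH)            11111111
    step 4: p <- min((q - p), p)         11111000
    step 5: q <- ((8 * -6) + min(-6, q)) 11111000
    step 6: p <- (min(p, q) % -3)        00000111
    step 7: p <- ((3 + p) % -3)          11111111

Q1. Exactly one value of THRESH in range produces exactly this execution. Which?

Answer: THRESH = 12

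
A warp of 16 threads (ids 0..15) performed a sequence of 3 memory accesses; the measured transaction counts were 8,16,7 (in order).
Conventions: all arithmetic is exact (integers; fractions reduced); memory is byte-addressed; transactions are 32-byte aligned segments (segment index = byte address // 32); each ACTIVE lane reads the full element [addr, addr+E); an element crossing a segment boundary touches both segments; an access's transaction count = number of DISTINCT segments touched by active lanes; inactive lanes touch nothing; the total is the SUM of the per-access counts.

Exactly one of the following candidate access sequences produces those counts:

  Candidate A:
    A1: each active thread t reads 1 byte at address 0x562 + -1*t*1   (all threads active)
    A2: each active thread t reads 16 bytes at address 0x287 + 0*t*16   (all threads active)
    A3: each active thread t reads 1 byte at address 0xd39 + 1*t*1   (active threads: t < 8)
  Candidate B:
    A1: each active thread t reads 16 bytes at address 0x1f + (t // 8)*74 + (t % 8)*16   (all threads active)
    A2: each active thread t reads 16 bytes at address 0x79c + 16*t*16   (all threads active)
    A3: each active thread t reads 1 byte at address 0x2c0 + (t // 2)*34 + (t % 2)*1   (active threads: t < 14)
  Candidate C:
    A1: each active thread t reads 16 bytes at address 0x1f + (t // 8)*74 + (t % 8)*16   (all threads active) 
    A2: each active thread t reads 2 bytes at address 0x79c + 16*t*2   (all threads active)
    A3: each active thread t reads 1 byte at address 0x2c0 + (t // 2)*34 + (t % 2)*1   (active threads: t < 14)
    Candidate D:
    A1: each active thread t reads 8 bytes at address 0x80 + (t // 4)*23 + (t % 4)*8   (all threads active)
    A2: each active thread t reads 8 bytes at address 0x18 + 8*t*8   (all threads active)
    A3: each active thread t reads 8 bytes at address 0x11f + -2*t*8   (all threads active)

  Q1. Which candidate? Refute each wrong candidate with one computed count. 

A: A1 gives 2 transactions, not 8
B: A2 gives 32 transactions, not 16
D: A1 gives 4 transactions, not 8
C: all counts match (8,16,7)

Answer: C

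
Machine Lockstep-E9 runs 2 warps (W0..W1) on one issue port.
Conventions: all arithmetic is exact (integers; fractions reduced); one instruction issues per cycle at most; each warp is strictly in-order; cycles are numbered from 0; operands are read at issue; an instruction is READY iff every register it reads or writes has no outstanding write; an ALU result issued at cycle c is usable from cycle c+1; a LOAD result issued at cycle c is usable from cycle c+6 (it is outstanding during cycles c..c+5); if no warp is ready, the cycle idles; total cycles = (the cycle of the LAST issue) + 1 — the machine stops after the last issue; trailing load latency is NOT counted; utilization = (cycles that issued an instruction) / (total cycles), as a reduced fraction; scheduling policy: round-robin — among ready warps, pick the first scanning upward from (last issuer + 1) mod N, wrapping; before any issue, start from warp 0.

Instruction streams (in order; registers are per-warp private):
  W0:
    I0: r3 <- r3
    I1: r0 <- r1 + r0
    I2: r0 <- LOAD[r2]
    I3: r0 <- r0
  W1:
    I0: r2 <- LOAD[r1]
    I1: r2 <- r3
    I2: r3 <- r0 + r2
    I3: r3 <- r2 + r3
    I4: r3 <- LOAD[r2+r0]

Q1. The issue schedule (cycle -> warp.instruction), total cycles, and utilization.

cycle 0: W0.I0
cycle 1: W1.I0
cycle 2: W0.I1
cycle 3: W0.I2
cycle 4: idle
cycle 5: idle
cycle 6: idle
cycle 7: W1.I1
cycle 8: W1.I2
cycle 9: W0.I3
cycle 10: W1.I3
cycle 11: W1.I4

Answer: 12 cycles, utilization 3/4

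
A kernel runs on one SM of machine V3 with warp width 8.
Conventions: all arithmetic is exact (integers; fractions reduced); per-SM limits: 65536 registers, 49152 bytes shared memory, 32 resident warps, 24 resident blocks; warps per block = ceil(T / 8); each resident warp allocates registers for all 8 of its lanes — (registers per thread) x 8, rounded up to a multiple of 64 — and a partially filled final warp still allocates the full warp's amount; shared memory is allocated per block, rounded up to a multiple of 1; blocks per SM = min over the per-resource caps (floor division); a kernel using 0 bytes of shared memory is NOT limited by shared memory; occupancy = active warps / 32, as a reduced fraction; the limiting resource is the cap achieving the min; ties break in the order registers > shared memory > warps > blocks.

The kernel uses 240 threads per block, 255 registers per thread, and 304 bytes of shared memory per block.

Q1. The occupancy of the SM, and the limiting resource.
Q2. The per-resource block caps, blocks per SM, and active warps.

Answer: occupancy 15/16, limited by registers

registers: 1 block
shared memory: 161 blocks
warps: 1 block
blocks: 24 blocks

Answer: 1 block, 30 active warps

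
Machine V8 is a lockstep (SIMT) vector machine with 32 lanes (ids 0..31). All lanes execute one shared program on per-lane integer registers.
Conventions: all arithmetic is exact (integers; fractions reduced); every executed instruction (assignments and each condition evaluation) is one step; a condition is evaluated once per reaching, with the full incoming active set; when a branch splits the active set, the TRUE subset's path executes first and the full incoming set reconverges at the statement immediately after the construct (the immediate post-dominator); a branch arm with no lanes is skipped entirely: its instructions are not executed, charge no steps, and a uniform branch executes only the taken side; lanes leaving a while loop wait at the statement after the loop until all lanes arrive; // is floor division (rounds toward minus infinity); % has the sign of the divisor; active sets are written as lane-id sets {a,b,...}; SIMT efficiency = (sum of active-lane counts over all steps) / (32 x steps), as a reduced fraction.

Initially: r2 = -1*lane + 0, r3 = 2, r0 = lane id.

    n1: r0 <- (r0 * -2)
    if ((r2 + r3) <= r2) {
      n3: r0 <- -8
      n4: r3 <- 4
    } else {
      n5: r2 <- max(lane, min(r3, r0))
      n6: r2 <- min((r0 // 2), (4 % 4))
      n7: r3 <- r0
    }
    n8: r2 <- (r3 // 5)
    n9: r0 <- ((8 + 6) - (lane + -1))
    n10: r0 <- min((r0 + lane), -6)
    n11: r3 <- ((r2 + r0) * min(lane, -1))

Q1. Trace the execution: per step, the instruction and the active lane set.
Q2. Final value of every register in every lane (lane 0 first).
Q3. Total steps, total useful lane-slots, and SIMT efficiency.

step 0: r0 <- (r0 * -2)              {0,1,2,3,4,5,6,7,8,9,10,11,12,13,14,15,16,17,18,19,20,21,22,23,24,25,26,27,28,29,30,31}
step 1: eval ((r2 + r3) <= r2)       {0,1,2,3,4,5,6,7,8,9,10,11,12,13,14,15,16,17,18,19,20,21,22,23,24,25,26,27,28,29,30,31}
step 2: r2 <- max(lane, min(r3, r0)) {0,1,2,3,4,5,6,7,8,9,10,11,12,13,14,15,16,17,18,19,20,21,22,23,24,25,26,27,28,29,30,31}
step 3: r2 <- min((r0 // 2), (4 % 4)) {0,1,2,3,4,5,6,7,8,9,10,11,12,13,14,15,16,17,18,19,20,21,22,23,24,25,26,27,28,29,30,31}
step 4: r3 <- r0                     {0,1,2,3,4,5,6,7,8,9,10,11,12,13,14,15,16,17,18,19,20,21,22,23,24,25,26,27,28,29,30,31}
step 5: r2 <- (r3 // 5)              {0,1,2,3,4,5,6,7,8,9,10,11,12,13,14,15,16,17,18,19,20,21,22,23,24,25,26,27,28,29,30,31}
step 6: r0 <- ((8 + 6) - (lane + -1)) {0,1,2,3,4,5,6,7,8,9,10,11,12,13,14,15,16,17,18,19,20,21,22,23,24,25,26,27,28,29,30,31}
step 7: r0 <- min((r0 + lane), -6)   {0,1,2,3,4,5,6,7,8,9,10,11,12,13,14,15,16,17,18,19,20,21,22,23,24,25,26,27,28,29,30,31}
step 8: r3 <- ((r2 + r0) * min(lane, -1)) {0,1,2,3,4,5,6,7,8,9,10,11,12,13,14,15,16,17,18,19,20,21,22,23,24,25,26,27,28,29,30,31}

Answer: 9 steps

r2: 0,-1,-1,-2,-2,-2,-3,-3,-4,-4,-4,-5,-5,-6,-6,-6,-7,-7,-8,-8,-8,-9,-9,-10,-10,-10,-11,-11,-12,-12,-12,-13
r3: 6,7,7,8,8,8,9,9,10,10,10,11,11,12,12,12,13,13,14,14,14,15,15,16,16,16,17,17,18,18,18,19
r0: -6,-6,-6,-6,-6,-6,-6,-6,-6,-6,-6,-6,-6,-6,-6,-6,-6,-6,-6,-6,-6,-6,-6,-6,-6,-6,-6,-6,-6,-6,-6,-6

steps = 9; useful = 288; efficiency = 288/288 = 1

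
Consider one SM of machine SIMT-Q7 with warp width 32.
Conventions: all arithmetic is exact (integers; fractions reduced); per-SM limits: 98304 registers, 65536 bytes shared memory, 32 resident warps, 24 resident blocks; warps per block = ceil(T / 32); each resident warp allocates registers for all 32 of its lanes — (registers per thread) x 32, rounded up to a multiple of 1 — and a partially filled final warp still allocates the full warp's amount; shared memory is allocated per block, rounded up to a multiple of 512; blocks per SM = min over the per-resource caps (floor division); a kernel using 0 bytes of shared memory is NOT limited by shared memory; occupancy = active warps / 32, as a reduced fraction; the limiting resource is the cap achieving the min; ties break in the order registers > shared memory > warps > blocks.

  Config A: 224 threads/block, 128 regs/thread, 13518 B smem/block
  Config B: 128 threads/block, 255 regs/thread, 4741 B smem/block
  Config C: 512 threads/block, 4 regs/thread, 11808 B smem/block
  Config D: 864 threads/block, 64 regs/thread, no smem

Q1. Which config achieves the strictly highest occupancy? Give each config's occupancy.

occupancies: A 21/32, B 3/8, C 1, D 27/32

Answer: C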